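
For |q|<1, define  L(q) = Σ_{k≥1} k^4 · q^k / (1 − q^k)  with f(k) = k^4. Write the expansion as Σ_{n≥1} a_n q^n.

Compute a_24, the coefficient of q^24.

a_24 = 358258

d|24:{1,2,3,4,6,8,12,24}  Σf=1+16+81+256+1296+4096+20736+331776=358258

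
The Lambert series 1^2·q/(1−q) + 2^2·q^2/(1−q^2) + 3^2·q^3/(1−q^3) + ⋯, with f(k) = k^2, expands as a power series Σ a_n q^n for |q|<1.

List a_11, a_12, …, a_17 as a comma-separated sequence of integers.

d|11:{11,1}  Σf=121+1=122
[q^12] f(12)=144,f(6)=36,f(4)=16,f(3)=9,f(2)=4,f(1)=1 ⇒ 210
n=13: 1·13 13·1  f→[1+169]=170
[q^14] f(1)=1,f(2)=4,f(7)=49,f(14)=196 ⇒ 250
d|15:{15,5,3,1}  Σf=225+25+9+1=260
n=16: 16·1 8·2 4·4 2·8 1·16  f→[256+64+16+4+1]=341
[q^17] f(1)=1,f(17)=289 ⇒ 290

122, 210, 170, 250, 260, 341, 290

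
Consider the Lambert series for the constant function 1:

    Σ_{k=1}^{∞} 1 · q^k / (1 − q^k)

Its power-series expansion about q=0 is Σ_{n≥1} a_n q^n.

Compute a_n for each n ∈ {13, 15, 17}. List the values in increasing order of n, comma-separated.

d|13:{1,13}  Σf=1+1=2
n=15: 15·1 5·3 3·5 1·15  f→[1+1+1+1]=4
n=17: 1·17 17·1  f→[1+1]=2

2, 4, 2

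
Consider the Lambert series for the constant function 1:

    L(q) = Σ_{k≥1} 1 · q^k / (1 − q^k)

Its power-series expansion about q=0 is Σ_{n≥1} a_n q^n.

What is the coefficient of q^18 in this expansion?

a_18 = 6

n=18: 1·18 2·9 3·6 6·3 9·2 18·1  f→[1+1+1+1+1+1]=6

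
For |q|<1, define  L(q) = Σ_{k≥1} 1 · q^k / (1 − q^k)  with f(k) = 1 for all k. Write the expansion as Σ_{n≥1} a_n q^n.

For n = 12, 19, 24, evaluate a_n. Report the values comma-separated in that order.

q^12  k|12↦f(k): 12:1 6:1 4:1 3:1 2:1 1:1  a_12=6
d|19:{19,1}  Σf=1+1=2
[q^24] f(1)=1,f(2)=1,f(3)=1,f(4)=1,f(6)=1,f(8)=1,f(12)=1,f(24)=1 ⇒ 8

6, 2, 8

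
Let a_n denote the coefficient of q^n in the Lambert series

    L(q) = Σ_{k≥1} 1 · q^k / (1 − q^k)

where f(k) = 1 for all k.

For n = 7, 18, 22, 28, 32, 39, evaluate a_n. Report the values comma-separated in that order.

2, 6, 4, 6, 6, 4

d|7:{7,1}  Σf=1+1=2
n=18: 1·18 2·9 3·6 6·3 9·2 18·1  f→[1+1+1+1+1+1]=6
n=22: 1·22 2·11 11·2 22·1  f→[1+1+1+1]=4
q^28  k|28↦f(k): 1:1 2:1 4:1 7:1 14:1 28:1  a_28=6
q^32  k|32↦f(k): 1:1 2:1 4:1 8:1 16:1 32:1  a_32=6
[q^39] f(39)=1,f(13)=1,f(3)=1,f(1)=1 ⇒ 4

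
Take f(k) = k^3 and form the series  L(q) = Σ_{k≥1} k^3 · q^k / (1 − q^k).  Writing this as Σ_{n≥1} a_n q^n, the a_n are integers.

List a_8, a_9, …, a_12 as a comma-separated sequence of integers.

585, 757, 1134, 1332, 2044

q^8  k|8↦f(k): 8:512 4:64 2:8 1:1  a_8=585
d|9:{1,3,9}  Σf=1+27+729=757
d|10:{1,2,5,10}  Σf=1+8+125+1000=1134
[q^11] f(1)=1,f(11)=1331 ⇒ 1332
q^12  k|12↦f(k): 12:1728 6:216 4:64 3:27 2:8 1:1  a_12=2044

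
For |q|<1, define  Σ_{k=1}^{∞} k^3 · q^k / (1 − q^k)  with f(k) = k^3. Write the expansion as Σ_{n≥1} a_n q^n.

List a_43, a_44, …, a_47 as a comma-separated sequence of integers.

79508, 97236, 95382, 109512, 103824

q^43  k|43↦f(k): 1:1 43:79507  a_43=79508
q^44  k|44↦f(k): 1:1 2:8 4:64 11:1331 22:10648 44:85184  a_44=97236
n=45: 45·1 15·3 9·5 5·9 3·15 1·45  f→[91125+3375+729+125+27+1]=95382
n=46: 1·46 2·23 23·2 46·1  f→[1+8+12167+97336]=109512
[q^47] f(47)=103823,f(1)=1 ⇒ 103824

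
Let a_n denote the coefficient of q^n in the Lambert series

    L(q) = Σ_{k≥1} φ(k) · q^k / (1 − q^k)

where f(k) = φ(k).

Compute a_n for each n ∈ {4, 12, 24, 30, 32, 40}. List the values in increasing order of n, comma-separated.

q^4  k|4↦φ(k): 4:2 2:1 1:1  a_4=4
d|12:{1,2,3,4,6,12}  Σφ=1+1+2+2+2+4=12
[q^24] φ(1)=1,φ(2)=1,φ(3)=2,φ(4)=2,φ(6)=2,φ(8)=4,φ(12)=4,φ(24)=8 ⇒ 24
[q^30] φ(30)=8,φ(15)=8,φ(10)=4,φ(6)=2,φ(5)=4,φ(3)=2,φ(2)=1,φ(1)=1 ⇒ 30
d|32:{32,16,8,4,2,1}  Σφ=16+8+4+2+1+1=32
n=40: 1·40 2·20 4·10 5·8 8·5 10·4 20·2 40·1  φ→[1+1+2+4+4+4+8+16]=40

4, 12, 24, 30, 32, 40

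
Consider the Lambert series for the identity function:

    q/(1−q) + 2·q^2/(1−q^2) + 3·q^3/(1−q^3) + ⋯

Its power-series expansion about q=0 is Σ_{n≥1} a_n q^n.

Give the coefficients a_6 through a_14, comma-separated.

12, 8, 15, 13, 18, 12, 28, 14, 24

[q^6] f(1)=1,f(2)=2,f(3)=3,f(6)=6 ⇒ 12
n=7: 7·1 1·7  f→[7+1]=8
q^8  k|8↦f(k): 8:8 4:4 2:2 1:1  a_8=15
d|9:{1,3,9}  Σf=1+3+9=13
[q^10] f(1)=1,f(2)=2,f(5)=5,f(10)=10 ⇒ 18
[q^11] f(1)=1,f(11)=11 ⇒ 12
[q^12] f(1)=1,f(2)=2,f(3)=3,f(4)=4,f(6)=6,f(12)=12 ⇒ 28
q^13  k|13↦f(k): 1:1 13:13  a_13=14
q^14  k|14↦f(k): 1:1 2:2 7:7 14:14  a_14=24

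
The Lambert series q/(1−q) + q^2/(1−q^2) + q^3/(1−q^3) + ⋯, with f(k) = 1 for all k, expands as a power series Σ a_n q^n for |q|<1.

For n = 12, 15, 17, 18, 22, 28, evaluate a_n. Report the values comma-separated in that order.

6, 4, 2, 6, 4, 6

d|12:{12,6,4,3,2,1}  Σf=1+1+1+1+1+1=6
d|15:{1,3,5,15}  Σf=1+1+1+1=4
n=17: 17·1 1·17  f→[1+1]=2
q^18  k|18↦f(k): 1:1 2:1 3:1 6:1 9:1 18:1  a_18=6
[q^22] f(1)=1,f(2)=1,f(11)=1,f(22)=1 ⇒ 4
[q^28] f(28)=1,f(14)=1,f(7)=1,f(4)=1,f(2)=1,f(1)=1 ⇒ 6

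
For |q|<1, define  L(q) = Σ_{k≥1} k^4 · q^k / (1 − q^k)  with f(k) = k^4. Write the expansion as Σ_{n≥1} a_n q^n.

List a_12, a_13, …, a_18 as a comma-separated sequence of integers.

22386, 28562, 40834, 51332, 69905, 83522, 112931

d|12:{12,6,4,3,2,1}  Σf=20736+1296+256+81+16+1=22386
[q^13] f(1)=1,f(13)=28561 ⇒ 28562
q^14  k|14↦f(k): 1:1 2:16 7:2401 14:38416  a_14=40834
[q^15] f(1)=1,f(3)=81,f(5)=625,f(15)=50625 ⇒ 51332
[q^16] f(1)=1,f(2)=16,f(4)=256,f(8)=4096,f(16)=65536 ⇒ 69905
d|17:{1,17}  Σf=1+83521=83522
n=18: 1·18 2·9 3·6 6·3 9·2 18·1  f→[1+16+81+1296+6561+104976]=112931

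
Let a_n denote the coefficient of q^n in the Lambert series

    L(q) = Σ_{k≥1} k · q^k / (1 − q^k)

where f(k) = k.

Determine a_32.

a_32 = 63

d|32:{1,2,4,8,16,32}  Σf=1+2+4+8+16+32=63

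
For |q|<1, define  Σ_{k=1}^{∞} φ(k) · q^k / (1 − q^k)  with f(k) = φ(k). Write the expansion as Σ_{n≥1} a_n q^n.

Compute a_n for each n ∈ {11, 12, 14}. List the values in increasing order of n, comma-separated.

d|11:{11,1}  Σφ=10+1=11
n=12: 12·1 6·2 4·3 3·4 2·6 1·12  φ→[4+2+2+2+1+1]=12
d|14:{14,7,2,1}  Σφ=6+6+1+1=14

11, 12, 14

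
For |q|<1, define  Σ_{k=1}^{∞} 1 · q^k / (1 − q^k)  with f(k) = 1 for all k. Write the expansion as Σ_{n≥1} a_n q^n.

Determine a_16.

[q^16] f(1)=1,f(2)=1,f(4)=1,f(8)=1,f(16)=1 ⇒ 5

a_16 = 5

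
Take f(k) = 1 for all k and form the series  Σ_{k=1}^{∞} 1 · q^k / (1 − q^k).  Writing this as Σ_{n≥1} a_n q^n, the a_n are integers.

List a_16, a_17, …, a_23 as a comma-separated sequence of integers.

5, 2, 6, 2, 6, 4, 4, 2

[q^16] f(16)=1,f(8)=1,f(4)=1,f(2)=1,f(1)=1 ⇒ 5
d|17:{17,1}  Σf=1+1=2
q^18  k|18↦f(k): 1:1 2:1 3:1 6:1 9:1 18:1  a_18=6
n=19: 1·19 19·1  f→[1+1]=2
n=20: 20·1 10·2 5·4 4·5 2·10 1·20  f→[1+1+1+1+1+1]=6
d|21:{1,3,7,21}  Σf=1+1+1+1=4
d|22:{22,11,2,1}  Σf=1+1+1+1=4
[q^23] f(1)=1,f(23)=1 ⇒ 2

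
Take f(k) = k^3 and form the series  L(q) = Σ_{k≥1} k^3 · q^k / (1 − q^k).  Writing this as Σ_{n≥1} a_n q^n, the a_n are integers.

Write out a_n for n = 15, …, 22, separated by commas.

q^15  k|15↦f(k): 15:3375 5:125 3:27 1:1  a_15=3528
n=16: 16·1 8·2 4·4 2·8 1·16  f→[4096+512+64+8+1]=4681
d|17:{17,1}  Σf=4913+1=4914
q^18  k|18↦f(k): 1:1 2:8 3:27 6:216 9:729 18:5832  a_18=6813
[q^19] f(1)=1,f(19)=6859 ⇒ 6860
[q^20] f(20)=8000,f(10)=1000,f(5)=125,f(4)=64,f(2)=8,f(1)=1 ⇒ 9198
[q^21] f(21)=9261,f(7)=343,f(3)=27,f(1)=1 ⇒ 9632
q^22  k|22↦f(k): 1:1 2:8 11:1331 22:10648  a_22=11988

3528, 4681, 4914, 6813, 6860, 9198, 9632, 11988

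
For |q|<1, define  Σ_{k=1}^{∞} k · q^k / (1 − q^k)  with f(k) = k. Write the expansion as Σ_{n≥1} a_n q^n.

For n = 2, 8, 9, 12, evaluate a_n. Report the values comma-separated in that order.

q^2  k|2↦f(k): 1:1 2:2  a_2=3
n=8: 1·8 2·4 4·2 8·1  f→[1+2+4+8]=15
d|9:{1,3,9}  Σf=1+3+9=13
n=12: 12·1 6·2 4·3 3·4 2·6 1·12  f→[12+6+4+3+2+1]=28

3, 15, 13, 28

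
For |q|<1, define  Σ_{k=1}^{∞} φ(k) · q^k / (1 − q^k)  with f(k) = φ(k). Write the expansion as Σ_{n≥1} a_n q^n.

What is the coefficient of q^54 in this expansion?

d|54:{1,2,3,6,9,18,27,54}  Σφ=1+1+2+2+6+6+18+18=54

a_54 = 54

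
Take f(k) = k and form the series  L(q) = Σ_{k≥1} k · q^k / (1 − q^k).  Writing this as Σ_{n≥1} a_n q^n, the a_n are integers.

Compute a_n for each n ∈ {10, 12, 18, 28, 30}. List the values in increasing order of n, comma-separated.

[q^10] f(1)=1,f(2)=2,f(5)=5,f(10)=10 ⇒ 18
[q^12] f(1)=1,f(2)=2,f(3)=3,f(4)=4,f(6)=6,f(12)=12 ⇒ 28
n=18: 18·1 9·2 6·3 3·6 2·9 1·18  f→[18+9+6+3+2+1]=39
[q^28] f(1)=1,f(2)=2,f(4)=4,f(7)=7,f(14)=14,f(28)=28 ⇒ 56
q^30  k|30↦f(k): 30:30 15:15 10:10 6:6 5:5 3:3 2:2 1:1  a_30=72

18, 28, 39, 56, 72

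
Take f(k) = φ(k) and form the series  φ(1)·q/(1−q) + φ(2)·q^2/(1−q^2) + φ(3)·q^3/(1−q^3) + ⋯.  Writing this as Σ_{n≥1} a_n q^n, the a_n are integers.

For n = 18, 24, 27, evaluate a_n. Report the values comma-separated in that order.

[q^18] φ(18)=6,φ(9)=6,φ(6)=2,φ(3)=2,φ(2)=1,φ(1)=1 ⇒ 18
q^24  k|24↦φ(k): 1:1 2:1 3:2 4:2 6:2 8:4 12:4 24:8  a_24=24
n=27: 1·27 3·9 9·3 27·1  φ→[1+2+6+18]=27

18, 24, 27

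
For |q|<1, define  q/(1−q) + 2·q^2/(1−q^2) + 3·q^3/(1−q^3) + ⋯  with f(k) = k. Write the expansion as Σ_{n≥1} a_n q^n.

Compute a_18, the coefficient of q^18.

n=18: 1·18 2·9 3·6 6·3 9·2 18·1  f→[1+2+3+6+9+18]=39

a_18 = 39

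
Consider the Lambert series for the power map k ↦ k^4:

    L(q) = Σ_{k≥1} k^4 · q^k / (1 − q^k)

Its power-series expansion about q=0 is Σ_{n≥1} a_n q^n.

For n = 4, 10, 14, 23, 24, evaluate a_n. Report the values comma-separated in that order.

273, 10642, 40834, 279842, 358258

q^4  k|4↦f(k): 4:256 2:16 1:1  a_4=273
q^10  k|10↦f(k): 10:10000 5:625 2:16 1:1  a_10=10642
n=14: 1·14 2·7 7·2 14·1  f→[1+16+2401+38416]=40834
[q^23] f(1)=1,f(23)=279841 ⇒ 279842
[q^24] f(1)=1,f(2)=16,f(3)=81,f(4)=256,f(6)=1296,f(8)=4096,f(12)=20736,f(24)=331776 ⇒ 358258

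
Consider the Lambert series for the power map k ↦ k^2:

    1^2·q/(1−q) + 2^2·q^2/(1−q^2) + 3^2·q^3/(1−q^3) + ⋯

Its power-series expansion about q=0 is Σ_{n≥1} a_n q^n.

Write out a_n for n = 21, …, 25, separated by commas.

n=21: 21·1 7·3 3·7 1·21  f→[441+49+9+1]=500
q^22  k|22↦f(k): 22:484 11:121 2:4 1:1  a_22=610
[q^23] f(23)=529,f(1)=1 ⇒ 530
q^24  k|24↦f(k): 24:576 12:144 8:64 6:36 4:16 3:9 2:4 1:1  a_24=850
q^25  k|25↦f(k): 25:625 5:25 1:1  a_25=651

500, 610, 530, 850, 651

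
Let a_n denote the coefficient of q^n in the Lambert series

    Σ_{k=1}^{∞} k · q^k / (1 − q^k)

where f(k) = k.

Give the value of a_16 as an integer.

q^16  k|16↦f(k): 1:1 2:2 4:4 8:8 16:16  a_16=31

a_16 = 31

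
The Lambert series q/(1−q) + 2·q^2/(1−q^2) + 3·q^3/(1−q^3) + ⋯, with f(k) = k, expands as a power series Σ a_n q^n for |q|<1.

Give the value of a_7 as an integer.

a_7 = 8

[q^7] f(1)=1,f(7)=7 ⇒ 8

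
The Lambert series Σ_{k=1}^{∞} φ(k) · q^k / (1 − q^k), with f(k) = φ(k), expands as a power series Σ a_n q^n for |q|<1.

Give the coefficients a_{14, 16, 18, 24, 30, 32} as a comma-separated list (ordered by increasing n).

n=14: 1·14 2·7 7·2 14·1  φ→[1+1+6+6]=14
q^16  k|16↦φ(k): 16:8 8:4 4:2 2:1 1:1  a_16=16
q^18  k|18↦φ(k): 1:1 2:1 3:2 6:2 9:6 18:6  a_18=18
[q^24] φ(1)=1,φ(2)=1,φ(3)=2,φ(4)=2,φ(6)=2,φ(8)=4,φ(12)=4,φ(24)=8 ⇒ 24
n=30: 30·1 15·2 10·3 6·5 5·6 3·10 2·15 1·30  φ→[8+8+4+2+4+2+1+1]=30
d|32:{32,16,8,4,2,1}  Σφ=16+8+4+2+1+1=32

14, 16, 18, 24, 30, 32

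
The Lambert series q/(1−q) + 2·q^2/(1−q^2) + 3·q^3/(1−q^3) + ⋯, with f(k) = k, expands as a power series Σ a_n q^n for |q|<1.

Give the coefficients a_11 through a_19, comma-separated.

d|11:{11,1}  Σf=11+1=12
d|12:{1,2,3,4,6,12}  Σf=1+2+3+4+6+12=28
q^13  k|13↦f(k): 1:1 13:13  a_13=14
[q^14] f(1)=1,f(2)=2,f(7)=7,f(14)=14 ⇒ 24
d|15:{1,3,5,15}  Σf=1+3+5+15=24
n=16: 1·16 2·8 4·4 8·2 16·1  f→[1+2+4+8+16]=31
d|17:{17,1}  Σf=17+1=18
n=18: 18·1 9·2 6·3 3·6 2·9 1·18  f→[18+9+6+3+2+1]=39
q^19  k|19↦f(k): 1:1 19:19  a_19=20

12, 28, 14, 24, 24, 31, 18, 39, 20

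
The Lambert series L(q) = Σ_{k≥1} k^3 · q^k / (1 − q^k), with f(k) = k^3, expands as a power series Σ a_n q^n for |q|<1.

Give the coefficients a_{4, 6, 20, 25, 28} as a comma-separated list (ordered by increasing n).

d|4:{4,2,1}  Σf=64+8+1=73
d|6:{1,2,3,6}  Σf=1+8+27+216=252
n=20: 1·20 2·10 4·5 5·4 10·2 20·1  f→[1+8+64+125+1000+8000]=9198
n=25: 1·25 5·5 25·1  f→[1+125+15625]=15751
n=28: 28·1 14·2 7·4 4·7 2·14 1·28  f→[21952+2744+343+64+8+1]=25112

73, 252, 9198, 15751, 25112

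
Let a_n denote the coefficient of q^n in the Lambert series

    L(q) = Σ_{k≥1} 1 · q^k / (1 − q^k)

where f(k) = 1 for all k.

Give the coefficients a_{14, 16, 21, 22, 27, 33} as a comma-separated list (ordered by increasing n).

n=14: 1·14 2·7 7·2 14·1  f→[1+1+1+1]=4
d|16:{16,8,4,2,1}  Σf=1+1+1+1+1=5
[q^21] f(1)=1,f(3)=1,f(7)=1,f(21)=1 ⇒ 4
q^22  k|22↦f(k): 1:1 2:1 11:1 22:1  a_22=4
q^27  k|27↦f(k): 1:1 3:1 9:1 27:1  a_27=4
[q^33] f(1)=1,f(3)=1,f(11)=1,f(33)=1 ⇒ 4

4, 5, 4, 4, 4, 4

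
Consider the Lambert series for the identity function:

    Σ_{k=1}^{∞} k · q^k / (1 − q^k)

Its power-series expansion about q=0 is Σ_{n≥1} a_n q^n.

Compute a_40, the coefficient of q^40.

q^40  k|40↦f(k): 40:40 20:20 10:10 8:8 5:5 4:4 2:2 1:1  a_40=90

a_40 = 90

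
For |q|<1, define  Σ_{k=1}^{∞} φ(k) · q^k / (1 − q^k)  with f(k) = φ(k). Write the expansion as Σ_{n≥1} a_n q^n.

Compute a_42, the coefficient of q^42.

q^42  k|42↦φ(k): 1:1 2:1 3:2 6:2 7:6 14:6 21:12 42:12  a_42=42

a_42 = 42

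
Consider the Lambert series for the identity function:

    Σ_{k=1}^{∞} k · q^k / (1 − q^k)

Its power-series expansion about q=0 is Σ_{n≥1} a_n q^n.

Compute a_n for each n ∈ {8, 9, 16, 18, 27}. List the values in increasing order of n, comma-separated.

n=8: 1·8 2·4 4·2 8·1  f→[1+2+4+8]=15
q^9  k|9↦f(k): 9:9 3:3 1:1  a_9=13
n=16: 1·16 2·8 4·4 8·2 16·1  f→[1+2+4+8+16]=31
[q^18] f(1)=1,f(2)=2,f(3)=3,f(6)=6,f(9)=9,f(18)=18 ⇒ 39
q^27  k|27↦f(k): 27:27 9:9 3:3 1:1  a_27=40

15, 13, 31, 39, 40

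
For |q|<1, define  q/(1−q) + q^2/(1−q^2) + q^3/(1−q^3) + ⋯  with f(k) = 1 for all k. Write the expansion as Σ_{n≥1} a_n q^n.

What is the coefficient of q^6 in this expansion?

a_6 = 4

q^6  k|6↦f(k): 1:1 2:1 3:1 6:1  a_6=4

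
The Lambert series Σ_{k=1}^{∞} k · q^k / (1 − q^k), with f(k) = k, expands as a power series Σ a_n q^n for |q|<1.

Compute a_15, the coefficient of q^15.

a_15 = 24

n=15: 1·15 3·5 5·3 15·1  f→[1+3+5+15]=24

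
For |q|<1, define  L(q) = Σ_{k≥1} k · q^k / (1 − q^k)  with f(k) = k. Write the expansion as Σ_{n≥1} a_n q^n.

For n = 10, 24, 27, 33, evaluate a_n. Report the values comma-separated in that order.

d|10:{10,5,2,1}  Σf=10+5+2+1=18
[q^24] f(24)=24,f(12)=12,f(8)=8,f(6)=6,f(4)=4,f(3)=3,f(2)=2,f(1)=1 ⇒ 60
[q^27] f(1)=1,f(3)=3,f(9)=9,f(27)=27 ⇒ 40
d|33:{1,3,11,33}  Σf=1+3+11+33=48

18, 60, 40, 48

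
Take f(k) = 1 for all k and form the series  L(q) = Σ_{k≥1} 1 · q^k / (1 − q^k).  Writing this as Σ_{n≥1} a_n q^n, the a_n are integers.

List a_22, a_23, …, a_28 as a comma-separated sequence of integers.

4, 2, 8, 3, 4, 4, 6

d|22:{1,2,11,22}  Σf=1+1+1+1=4
[q^23] f(1)=1,f(23)=1 ⇒ 2
n=24: 1·24 2·12 3·8 4·6 6·4 8·3 12·2 24·1  f→[1+1+1+1+1+1+1+1]=8
q^25  k|25↦f(k): 1:1 5:1 25:1  a_25=3
n=26: 26·1 13·2 2·13 1·26  f→[1+1+1+1]=4
q^27  k|27↦f(k): 27:1 9:1 3:1 1:1  a_27=4
q^28  k|28↦f(k): 28:1 14:1 7:1 4:1 2:1 1:1  a_28=6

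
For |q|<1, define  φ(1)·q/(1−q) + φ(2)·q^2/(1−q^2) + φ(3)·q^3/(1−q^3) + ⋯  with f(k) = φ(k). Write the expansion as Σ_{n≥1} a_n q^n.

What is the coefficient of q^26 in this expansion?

q^26  k|26↦φ(k): 1:1 2:1 13:12 26:12  a_26=26

a_26 = 26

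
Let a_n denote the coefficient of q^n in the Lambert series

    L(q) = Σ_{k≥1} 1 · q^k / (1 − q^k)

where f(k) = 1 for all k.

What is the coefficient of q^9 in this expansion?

q^9  k|9↦f(k): 9:1 3:1 1:1  a_9=3

a_9 = 3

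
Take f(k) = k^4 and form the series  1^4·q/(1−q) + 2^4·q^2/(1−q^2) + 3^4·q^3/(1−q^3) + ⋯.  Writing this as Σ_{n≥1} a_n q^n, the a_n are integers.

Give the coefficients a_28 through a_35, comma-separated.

n=28: 1·28 2·14 4·7 7·4 14·2 28·1  f→[1+16+256+2401+38416+614656]=655746
[q^29] f(29)=707281,f(1)=1 ⇒ 707282
q^30  k|30↦f(k): 30:810000 15:50625 10:10000 6:1296 5:625 3:81 2:16 1:1  a_30=872644
d|31:{1,31}  Σf=1+923521=923522
q^32  k|32↦f(k): 32:1048576 16:65536 8:4096 4:256 2:16 1:1  a_32=1118481
d|33:{33,11,3,1}  Σf=1185921+14641+81+1=1200644
q^34  k|34↦f(k): 1:1 2:16 17:83521 34:1336336  a_34=1419874
[q^35] f(1)=1,f(5)=625,f(7)=2401,f(35)=1500625 ⇒ 1503652

655746, 707282, 872644, 923522, 1118481, 1200644, 1419874, 1503652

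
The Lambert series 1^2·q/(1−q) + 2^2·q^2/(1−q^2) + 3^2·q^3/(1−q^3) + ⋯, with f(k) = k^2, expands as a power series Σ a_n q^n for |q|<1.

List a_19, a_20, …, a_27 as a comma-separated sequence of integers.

362, 546, 500, 610, 530, 850, 651, 850, 820

d|19:{19,1}  Σf=361+1=362
q^20  k|20↦f(k): 1:1 2:4 4:16 5:25 10:100 20:400  a_20=546
[q^21] f(1)=1,f(3)=9,f(7)=49,f(21)=441 ⇒ 500
q^22  k|22↦f(k): 1:1 2:4 11:121 22:484  a_22=610
d|23:{1,23}  Σf=1+529=530
d|24:{1,2,3,4,6,8,12,24}  Σf=1+4+9+16+36+64+144+576=850
q^25  k|25↦f(k): 25:625 5:25 1:1  a_25=651
[q^26] f(1)=1,f(2)=4,f(13)=169,f(26)=676 ⇒ 850
n=27: 27·1 9·3 3·9 1·27  f→[729+81+9+1]=820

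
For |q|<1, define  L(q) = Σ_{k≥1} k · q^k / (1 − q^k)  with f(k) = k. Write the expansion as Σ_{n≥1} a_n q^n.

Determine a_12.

d|12:{1,2,3,4,6,12}  Σf=1+2+3+4+6+12=28

a_12 = 28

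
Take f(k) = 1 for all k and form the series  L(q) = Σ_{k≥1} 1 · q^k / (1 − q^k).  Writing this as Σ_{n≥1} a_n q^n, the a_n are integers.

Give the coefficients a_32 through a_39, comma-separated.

q^32  k|32↦f(k): 32:1 16:1 8:1 4:1 2:1 1:1  a_32=6
d|33:{1,3,11,33}  Σf=1+1+1+1=4
q^34  k|34↦f(k): 34:1 17:1 2:1 1:1  a_34=4
n=35: 35·1 7·5 5·7 1·35  f→[1+1+1+1]=4
d|36:{36,18,12,9,6,4,3,2,1}  Σf=1+1+1+1+1+1+1+1+1=9
d|37:{37,1}  Σf=1+1=2
q^38  k|38↦f(k): 38:1 19:1 2:1 1:1  a_38=4
q^39  k|39↦f(k): 39:1 13:1 3:1 1:1  a_39=4

6, 4, 4, 4, 9, 2, 4, 4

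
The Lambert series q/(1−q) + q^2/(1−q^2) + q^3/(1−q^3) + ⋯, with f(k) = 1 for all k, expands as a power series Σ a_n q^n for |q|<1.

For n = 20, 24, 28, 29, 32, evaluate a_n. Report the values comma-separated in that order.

q^20  k|20↦f(k): 20:1 10:1 5:1 4:1 2:1 1:1  a_20=6
q^24  k|24↦f(k): 24:1 12:1 8:1 6:1 4:1 3:1 2:1 1:1  a_24=8
q^28  k|28↦f(k): 28:1 14:1 7:1 4:1 2:1 1:1  a_28=6
d|29:{1,29}  Σf=1+1=2
n=32: 32·1 16·2 8·4 4·8 2·16 1·32  f→[1+1+1+1+1+1]=6

6, 8, 6, 2, 6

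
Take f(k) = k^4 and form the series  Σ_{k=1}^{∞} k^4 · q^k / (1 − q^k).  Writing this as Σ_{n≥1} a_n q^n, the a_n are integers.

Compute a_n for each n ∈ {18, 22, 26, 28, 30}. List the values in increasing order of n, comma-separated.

[q^18] f(1)=1,f(2)=16,f(3)=81,f(6)=1296,f(9)=6561,f(18)=104976 ⇒ 112931
[q^22] f(1)=1,f(2)=16,f(11)=14641,f(22)=234256 ⇒ 248914
q^26  k|26↦f(k): 26:456976 13:28561 2:16 1:1  a_26=485554
q^28  k|28↦f(k): 28:614656 14:38416 7:2401 4:256 2:16 1:1  a_28=655746
d|30:{1,2,3,5,6,10,15,30}  Σf=1+16+81+625+1296+10000+50625+810000=872644

112931, 248914, 485554, 655746, 872644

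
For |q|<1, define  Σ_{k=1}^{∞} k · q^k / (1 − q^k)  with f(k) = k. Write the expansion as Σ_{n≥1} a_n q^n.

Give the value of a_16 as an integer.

a_16 = 31

n=16: 1·16 2·8 4·4 8·2 16·1  f→[1+2+4+8+16]=31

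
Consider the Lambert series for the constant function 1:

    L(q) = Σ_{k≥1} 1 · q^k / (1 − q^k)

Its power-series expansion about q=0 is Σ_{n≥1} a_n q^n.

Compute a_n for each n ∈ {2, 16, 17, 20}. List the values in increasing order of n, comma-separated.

2, 5, 2, 6

n=2: 2·1 1·2  f→[1+1]=2
[q^16] f(1)=1,f(2)=1,f(4)=1,f(8)=1,f(16)=1 ⇒ 5
[q^17] f(17)=1,f(1)=1 ⇒ 2
q^20  k|20↦f(k): 1:1 2:1 4:1 5:1 10:1 20:1  a_20=6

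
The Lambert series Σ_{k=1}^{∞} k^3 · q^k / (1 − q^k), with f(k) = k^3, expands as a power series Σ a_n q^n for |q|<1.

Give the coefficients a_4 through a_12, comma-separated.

[q^4] f(4)=64,f(2)=8,f(1)=1 ⇒ 73
q^5  k|5↦f(k): 1:1 5:125  a_5=126
q^6  k|6↦f(k): 6:216 3:27 2:8 1:1  a_6=252
n=7: 1·7 7·1  f→[1+343]=344
n=8: 1·8 2·4 4·2 8·1  f→[1+8+64+512]=585
[q^9] f(9)=729,f(3)=27,f(1)=1 ⇒ 757
n=10: 10·1 5·2 2·5 1·10  f→[1000+125+8+1]=1134
n=11: 1·11 11·1  f→[1+1331]=1332
d|12:{12,6,4,3,2,1}  Σf=1728+216+64+27+8+1=2044

73, 126, 252, 344, 585, 757, 1134, 1332, 2044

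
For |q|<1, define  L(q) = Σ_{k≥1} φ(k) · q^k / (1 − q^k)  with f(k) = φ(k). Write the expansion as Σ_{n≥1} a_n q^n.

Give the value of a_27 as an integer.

q^27  k|27↦φ(k): 1:1 3:2 9:6 27:18  a_27=27

a_27 = 27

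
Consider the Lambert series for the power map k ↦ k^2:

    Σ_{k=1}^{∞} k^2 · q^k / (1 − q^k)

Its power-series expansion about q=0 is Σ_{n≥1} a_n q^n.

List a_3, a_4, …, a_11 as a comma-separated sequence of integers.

n=3: 3·1 1·3  f→[9+1]=10
d|4:{4,2,1}  Σf=16+4+1=21
d|5:{5,1}  Σf=25+1=26
[q^6] f(1)=1,f(2)=4,f(3)=9,f(6)=36 ⇒ 50
[q^7] f(7)=49,f(1)=1 ⇒ 50
n=8: 8·1 4·2 2·4 1·8  f→[64+16+4+1]=85
[q^9] f(9)=81,f(3)=9,f(1)=1 ⇒ 91
n=10: 1·10 2·5 5·2 10·1  f→[1+4+25+100]=130
[q^11] f(1)=1,f(11)=121 ⇒ 122

10, 21, 26, 50, 50, 85, 91, 130, 122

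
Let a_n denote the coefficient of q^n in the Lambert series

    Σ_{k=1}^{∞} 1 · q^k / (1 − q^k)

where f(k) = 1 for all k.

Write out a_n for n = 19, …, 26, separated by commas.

2, 6, 4, 4, 2, 8, 3, 4

[q^19] f(1)=1,f(19)=1 ⇒ 2
n=20: 1·20 2·10 4·5 5·4 10·2 20·1  f→[1+1+1+1+1+1]=6
[q^21] f(21)=1,f(7)=1,f(3)=1,f(1)=1 ⇒ 4
d|22:{22,11,2,1}  Σf=1+1+1+1=4
d|23:{23,1}  Σf=1+1=2
n=24: 24·1 12·2 8·3 6·4 4·6 3·8 2·12 1·24  f→[1+1+1+1+1+1+1+1]=8
n=25: 25·1 5·5 1·25  f→[1+1+1]=3
n=26: 1·26 2·13 13·2 26·1  f→[1+1+1+1]=4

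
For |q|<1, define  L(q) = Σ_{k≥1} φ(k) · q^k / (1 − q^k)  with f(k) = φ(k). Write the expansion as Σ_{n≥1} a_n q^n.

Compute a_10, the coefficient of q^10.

[q^10] φ(10)=4,φ(5)=4,φ(2)=1,φ(1)=1 ⇒ 10

a_10 = 10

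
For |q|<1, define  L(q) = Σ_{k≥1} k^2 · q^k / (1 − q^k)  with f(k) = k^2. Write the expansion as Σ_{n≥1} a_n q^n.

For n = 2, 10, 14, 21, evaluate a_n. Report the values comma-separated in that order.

5, 130, 250, 500

d|2:{1,2}  Σf=1+4=5
q^10  k|10↦f(k): 10:100 5:25 2:4 1:1  a_10=130
q^14  k|14↦f(k): 1:1 2:4 7:49 14:196  a_14=250
n=21: 21·1 7·3 3·7 1·21  f→[441+49+9+1]=500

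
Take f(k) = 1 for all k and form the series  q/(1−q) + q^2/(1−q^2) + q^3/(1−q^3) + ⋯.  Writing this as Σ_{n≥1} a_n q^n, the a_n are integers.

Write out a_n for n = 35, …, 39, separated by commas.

q^35  k|35↦f(k): 1:1 5:1 7:1 35:1  a_35=4
n=36: 1·36 2·18 3·12 4·9 6·6 9·4 12·3 18·2 36·1  f→[1+1+1+1+1+1+1+1+1]=9
n=37: 37·1 1·37  f→[1+1]=2
d|38:{38,19,2,1}  Σf=1+1+1+1=4
[q^39] f(39)=1,f(13)=1,f(3)=1,f(1)=1 ⇒ 4

4, 9, 2, 4, 4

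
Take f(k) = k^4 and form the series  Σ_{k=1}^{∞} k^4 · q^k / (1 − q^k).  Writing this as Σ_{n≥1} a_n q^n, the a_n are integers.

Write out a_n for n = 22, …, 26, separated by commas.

248914, 279842, 358258, 391251, 485554

n=22: 22·1 11·2 2·11 1·22  f→[234256+14641+16+1]=248914
[q^23] f(1)=1,f(23)=279841 ⇒ 279842
[q^24] f(24)=331776,f(12)=20736,f(8)=4096,f(6)=1296,f(4)=256,f(3)=81,f(2)=16,f(1)=1 ⇒ 358258
n=25: 25·1 5·5 1·25  f→[390625+625+1]=391251
d|26:{1,2,13,26}  Σf=1+16+28561+456976=485554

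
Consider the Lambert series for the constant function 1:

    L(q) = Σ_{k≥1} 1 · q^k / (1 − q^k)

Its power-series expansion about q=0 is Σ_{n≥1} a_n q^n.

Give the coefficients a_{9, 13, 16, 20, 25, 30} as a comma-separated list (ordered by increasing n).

d|9:{9,3,1}  Σf=1+1+1=3
[q^13] f(1)=1,f(13)=1 ⇒ 2
d|16:{16,8,4,2,1}  Σf=1+1+1+1+1=5
d|20:{20,10,5,4,2,1}  Σf=1+1+1+1+1+1=6
[q^25] f(25)=1,f(5)=1,f(1)=1 ⇒ 3
q^30  k|30↦f(k): 1:1 2:1 3:1 5:1 6:1 10:1 15:1 30:1  a_30=8

3, 2, 5, 6, 3, 8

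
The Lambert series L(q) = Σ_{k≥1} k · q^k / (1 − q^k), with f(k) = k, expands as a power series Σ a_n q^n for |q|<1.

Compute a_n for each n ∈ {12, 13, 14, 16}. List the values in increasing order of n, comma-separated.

[q^12] f(12)=12,f(6)=6,f(4)=4,f(3)=3,f(2)=2,f(1)=1 ⇒ 28
q^13  k|13↦f(k): 13:13 1:1  a_13=14
n=14: 14·1 7·2 2·7 1·14  f→[14+7+2+1]=24
d|16:{16,8,4,2,1}  Σf=16+8+4+2+1=31

28, 14, 24, 31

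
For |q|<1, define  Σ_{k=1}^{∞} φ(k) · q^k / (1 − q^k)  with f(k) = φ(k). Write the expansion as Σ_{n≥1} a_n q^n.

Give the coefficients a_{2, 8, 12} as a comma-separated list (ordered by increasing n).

d|2:{2,1}  Σφ=1+1=2
n=8: 8·1 4·2 2·4 1·8  φ→[4+2+1+1]=8
n=12: 12·1 6·2 4·3 3·4 2·6 1·12  φ→[4+2+2+2+1+1]=12

2, 8, 12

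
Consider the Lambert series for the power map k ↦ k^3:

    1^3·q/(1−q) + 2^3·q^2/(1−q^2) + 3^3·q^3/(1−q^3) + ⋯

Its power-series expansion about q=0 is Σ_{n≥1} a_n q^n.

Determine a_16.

[q^16] f(1)=1,f(2)=8,f(4)=64,f(8)=512,f(16)=4096 ⇒ 4681

a_16 = 4681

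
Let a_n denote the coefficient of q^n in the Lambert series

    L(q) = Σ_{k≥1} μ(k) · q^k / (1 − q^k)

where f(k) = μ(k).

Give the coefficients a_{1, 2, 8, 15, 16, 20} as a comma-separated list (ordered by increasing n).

d|1:{1}  Σμ=1=1
q^2  k|2↦μ(k): 1:1 2:-1  a_2=0
q^8  k|8↦μ(k): 1:1 2:-1 4:0 8:0  a_8=0
q^15  k|15↦μ(k): 1:1 3:-1 5:-1 15:1  a_15=0
n=16: 16·1 8·2 4·4 2·8 1·16  μ→[0+0+0+(-1)+1]=0
d|20:{20,10,5,4,2,1}  Σμ=0+1+(-1)+0+(-1)+1=0

1, 0, 0, 0, 0, 0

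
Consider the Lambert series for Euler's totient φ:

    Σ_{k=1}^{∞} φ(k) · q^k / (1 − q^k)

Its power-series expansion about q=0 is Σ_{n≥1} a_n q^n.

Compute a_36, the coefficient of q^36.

[q^36] φ(1)=1,φ(2)=1,φ(3)=2,φ(4)=2,φ(6)=2,φ(9)=6,φ(12)=4,φ(18)=6,φ(36)=12 ⇒ 36

a_36 = 36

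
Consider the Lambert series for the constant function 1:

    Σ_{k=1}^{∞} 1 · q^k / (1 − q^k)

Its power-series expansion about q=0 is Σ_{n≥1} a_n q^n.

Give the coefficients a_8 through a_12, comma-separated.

4, 3, 4, 2, 6

q^8  k|8↦f(k): 1:1 2:1 4:1 8:1  a_8=4
d|9:{1,3,9}  Σf=1+1+1=3
[q^10] f(10)=1,f(5)=1,f(2)=1,f(1)=1 ⇒ 4
d|11:{11,1}  Σf=1+1=2
[q^12] f(1)=1,f(2)=1,f(3)=1,f(4)=1,f(6)=1,f(12)=1 ⇒ 6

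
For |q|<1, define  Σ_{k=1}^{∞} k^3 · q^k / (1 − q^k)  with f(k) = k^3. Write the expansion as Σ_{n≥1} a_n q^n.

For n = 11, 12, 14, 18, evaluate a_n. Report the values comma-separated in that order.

q^11  k|11↦f(k): 1:1 11:1331  a_11=1332
n=12: 12·1 6·2 4·3 3·4 2·6 1·12  f→[1728+216+64+27+8+1]=2044
d|14:{14,7,2,1}  Σf=2744+343+8+1=3096
d|18:{18,9,6,3,2,1}  Σf=5832+729+216+27+8+1=6813

1332, 2044, 3096, 6813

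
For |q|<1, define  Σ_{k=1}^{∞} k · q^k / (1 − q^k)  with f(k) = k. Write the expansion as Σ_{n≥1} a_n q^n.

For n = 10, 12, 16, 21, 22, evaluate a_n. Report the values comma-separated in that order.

18, 28, 31, 32, 36

d|10:{1,2,5,10}  Σf=1+2+5+10=18
q^12  k|12↦f(k): 1:1 2:2 3:3 4:4 6:6 12:12  a_12=28
q^16  k|16↦f(k): 1:1 2:2 4:4 8:8 16:16  a_16=31
[q^21] f(21)=21,f(7)=7,f(3)=3,f(1)=1 ⇒ 32
n=22: 22·1 11·2 2·11 1·22  f→[22+11+2+1]=36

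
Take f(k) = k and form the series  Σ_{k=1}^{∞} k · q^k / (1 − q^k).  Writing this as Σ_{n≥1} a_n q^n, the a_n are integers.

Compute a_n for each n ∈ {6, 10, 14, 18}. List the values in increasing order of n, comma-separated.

12, 18, 24, 39

q^6  k|6↦f(k): 6:6 3:3 2:2 1:1  a_6=12
n=10: 1·10 2·5 5·2 10·1  f→[1+2+5+10]=18
d|14:{14,7,2,1}  Σf=14+7+2+1=24
q^18  k|18↦f(k): 1:1 2:2 3:3 6:6 9:9 18:18  a_18=39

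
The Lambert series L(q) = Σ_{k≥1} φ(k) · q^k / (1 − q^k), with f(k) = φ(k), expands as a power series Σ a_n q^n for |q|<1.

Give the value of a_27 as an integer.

[q^27] φ(1)=1,φ(3)=2,φ(9)=6,φ(27)=18 ⇒ 27

a_27 = 27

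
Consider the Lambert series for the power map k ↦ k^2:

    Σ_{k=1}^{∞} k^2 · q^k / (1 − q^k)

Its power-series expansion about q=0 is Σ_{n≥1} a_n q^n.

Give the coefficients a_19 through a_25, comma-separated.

362, 546, 500, 610, 530, 850, 651

d|19:{19,1}  Σf=361+1=362
q^20  k|20↦f(k): 1:1 2:4 4:16 5:25 10:100 20:400  a_20=546
[q^21] f(1)=1,f(3)=9,f(7)=49,f(21)=441 ⇒ 500
d|22:{1,2,11,22}  Σf=1+4+121+484=610
[q^23] f(23)=529,f(1)=1 ⇒ 530
n=24: 1·24 2·12 3·8 4·6 6·4 8·3 12·2 24·1  f→[1+4+9+16+36+64+144+576]=850
d|25:{1,5,25}  Σf=1+25+625=651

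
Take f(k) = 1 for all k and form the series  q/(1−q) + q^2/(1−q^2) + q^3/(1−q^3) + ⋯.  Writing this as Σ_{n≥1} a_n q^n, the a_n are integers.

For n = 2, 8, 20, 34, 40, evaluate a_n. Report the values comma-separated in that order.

n=2: 1·2 2·1  f→[1+1]=2
q^8  k|8↦f(k): 1:1 2:1 4:1 8:1  a_8=4
q^20  k|20↦f(k): 1:1 2:1 4:1 5:1 10:1 20:1  a_20=6
[q^34] f(1)=1,f(2)=1,f(17)=1,f(34)=1 ⇒ 4
d|40:{1,2,4,5,8,10,20,40}  Σf=1+1+1+1+1+1+1+1=8

2, 4, 6, 4, 8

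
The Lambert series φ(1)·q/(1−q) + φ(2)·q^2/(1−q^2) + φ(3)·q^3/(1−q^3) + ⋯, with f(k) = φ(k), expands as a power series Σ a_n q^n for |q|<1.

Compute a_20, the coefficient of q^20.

n=20: 20·1 10·2 5·4 4·5 2·10 1·20  φ→[8+4+4+2+1+1]=20

a_20 = 20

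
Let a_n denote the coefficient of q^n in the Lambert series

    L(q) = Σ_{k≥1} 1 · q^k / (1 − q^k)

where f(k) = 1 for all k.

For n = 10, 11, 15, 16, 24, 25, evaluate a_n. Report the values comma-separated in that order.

4, 2, 4, 5, 8, 3

[q^10] f(1)=1,f(2)=1,f(5)=1,f(10)=1 ⇒ 4
q^11  k|11↦f(k): 1:1 11:1  a_11=2
n=15: 15·1 5·3 3·5 1·15  f→[1+1+1+1]=4
[q^16] f(1)=1,f(2)=1,f(4)=1,f(8)=1,f(16)=1 ⇒ 5
n=24: 24·1 12·2 8·3 6·4 4·6 3·8 2·12 1·24  f→[1+1+1+1+1+1+1+1]=8
n=25: 25·1 5·5 1·25  f→[1+1+1]=3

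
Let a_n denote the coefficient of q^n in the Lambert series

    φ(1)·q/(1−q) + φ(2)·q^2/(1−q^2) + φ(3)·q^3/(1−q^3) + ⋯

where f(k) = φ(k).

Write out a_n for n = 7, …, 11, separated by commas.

n=7: 7·1 1·7  φ→[6+1]=7
q^8  k|8↦φ(k): 1:1 2:1 4:2 8:4  a_8=8
[q^9] φ(1)=1,φ(3)=2,φ(9)=6 ⇒ 9
n=10: 10·1 5·2 2·5 1·10  φ→[4+4+1+1]=10
q^11  k|11↦φ(k): 1:1 11:10  a_11=11

7, 8, 9, 10, 11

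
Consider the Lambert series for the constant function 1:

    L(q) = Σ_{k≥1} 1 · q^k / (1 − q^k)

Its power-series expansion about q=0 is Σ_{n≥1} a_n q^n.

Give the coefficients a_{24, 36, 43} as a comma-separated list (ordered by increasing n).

d|24:{1,2,3,4,6,8,12,24}  Σf=1+1+1+1+1+1+1+1=8
q^36  k|36↦f(k): 1:1 2:1 3:1 4:1 6:1 9:1 12:1 18:1 36:1  a_36=9
d|43:{43,1}  Σf=1+1=2

8, 9, 2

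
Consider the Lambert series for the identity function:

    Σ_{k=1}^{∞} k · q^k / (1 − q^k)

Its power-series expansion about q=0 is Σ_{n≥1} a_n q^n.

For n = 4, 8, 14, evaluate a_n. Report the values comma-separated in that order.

7, 15, 24

d|4:{4,2,1}  Σf=4+2+1=7
n=8: 8·1 4·2 2·4 1·8  f→[8+4+2+1]=15
n=14: 14·1 7·2 2·7 1·14  f→[14+7+2+1]=24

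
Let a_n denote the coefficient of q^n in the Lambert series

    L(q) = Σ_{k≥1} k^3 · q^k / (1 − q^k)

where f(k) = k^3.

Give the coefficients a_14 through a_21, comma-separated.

q^14  k|14↦f(k): 14:2744 7:343 2:8 1:1  a_14=3096
d|15:{1,3,5,15}  Σf=1+27+125+3375=3528
d|16:{1,2,4,8,16}  Σf=1+8+64+512+4096=4681
q^17  k|17↦f(k): 1:1 17:4913  a_17=4914
d|18:{18,9,6,3,2,1}  Σf=5832+729+216+27+8+1=6813
d|19:{1,19}  Σf=1+6859=6860
n=20: 20·1 10·2 5·4 4·5 2·10 1·20  f→[8000+1000+125+64+8+1]=9198
d|21:{21,7,3,1}  Σf=9261+343+27+1=9632

3096, 3528, 4681, 4914, 6813, 6860, 9198, 9632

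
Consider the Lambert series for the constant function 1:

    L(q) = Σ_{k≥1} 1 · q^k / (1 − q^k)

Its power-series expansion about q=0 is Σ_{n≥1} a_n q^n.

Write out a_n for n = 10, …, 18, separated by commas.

4, 2, 6, 2, 4, 4, 5, 2, 6

q^10  k|10↦f(k): 1:1 2:1 5:1 10:1  a_10=4
[q^11] f(11)=1,f(1)=1 ⇒ 2
[q^12] f(1)=1,f(2)=1,f(3)=1,f(4)=1,f(6)=1,f(12)=1 ⇒ 6
n=13: 13·1 1·13  f→[1+1]=2
[q^14] f(1)=1,f(2)=1,f(7)=1,f(14)=1 ⇒ 4
d|15:{15,5,3,1}  Σf=1+1+1+1=4
q^16  k|16↦f(k): 1:1 2:1 4:1 8:1 16:1  a_16=5
[q^17] f(17)=1,f(1)=1 ⇒ 2
d|18:{18,9,6,3,2,1}  Σf=1+1+1+1+1+1=6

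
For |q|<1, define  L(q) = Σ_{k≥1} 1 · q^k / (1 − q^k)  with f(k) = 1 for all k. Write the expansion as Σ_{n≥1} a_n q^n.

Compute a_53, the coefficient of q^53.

a_53 = 2

n=53: 1·53 53·1  f→[1+1]=2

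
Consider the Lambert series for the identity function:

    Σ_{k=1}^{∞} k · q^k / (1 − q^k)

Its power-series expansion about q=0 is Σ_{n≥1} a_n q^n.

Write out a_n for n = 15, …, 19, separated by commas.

q^15  k|15↦f(k): 1:1 3:3 5:5 15:15  a_15=24
d|16:{1,2,4,8,16}  Σf=1+2+4+8+16=31
d|17:{17,1}  Σf=17+1=18
n=18: 1·18 2·9 3·6 6·3 9·2 18·1  f→[1+2+3+6+9+18]=39
n=19: 19·1 1·19  f→[19+1]=20

24, 31, 18, 39, 20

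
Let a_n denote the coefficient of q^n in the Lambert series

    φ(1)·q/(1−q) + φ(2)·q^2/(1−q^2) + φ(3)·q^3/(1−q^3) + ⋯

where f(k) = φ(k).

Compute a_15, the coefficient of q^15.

q^15  k|15↦φ(k): 15:8 5:4 3:2 1:1  a_15=15

a_15 = 15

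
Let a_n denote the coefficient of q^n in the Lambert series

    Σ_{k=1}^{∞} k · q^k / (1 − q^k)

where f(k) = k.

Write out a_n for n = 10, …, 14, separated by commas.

d|10:{1,2,5,10}  Σf=1+2+5+10=18
d|11:{1,11}  Σf=1+11=12
[q^12] f(12)=12,f(6)=6,f(4)=4,f(3)=3,f(2)=2,f(1)=1 ⇒ 28
[q^13] f(1)=1,f(13)=13 ⇒ 14
[q^14] f(1)=1,f(2)=2,f(7)=7,f(14)=14 ⇒ 24

18, 12, 28, 14, 24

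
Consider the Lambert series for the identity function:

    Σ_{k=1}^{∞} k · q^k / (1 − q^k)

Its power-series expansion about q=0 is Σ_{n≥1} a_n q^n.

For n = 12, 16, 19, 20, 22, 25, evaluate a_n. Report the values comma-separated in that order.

d|12:{12,6,4,3,2,1}  Σf=12+6+4+3+2+1=28
[q^16] f(16)=16,f(8)=8,f(4)=4,f(2)=2,f(1)=1 ⇒ 31
q^19  k|19↦f(k): 19:19 1:1  a_19=20
d|20:{20,10,5,4,2,1}  Σf=20+10+5+4+2+1=42
n=22: 22·1 11·2 2·11 1·22  f→[22+11+2+1]=36
[q^25] f(1)=1,f(5)=5,f(25)=25 ⇒ 31

28, 31, 20, 42, 36, 31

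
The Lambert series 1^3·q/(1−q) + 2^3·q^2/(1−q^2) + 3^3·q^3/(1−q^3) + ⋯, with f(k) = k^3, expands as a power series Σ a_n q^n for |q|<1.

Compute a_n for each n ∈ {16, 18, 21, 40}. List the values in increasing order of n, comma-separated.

d|16:{1,2,4,8,16}  Σf=1+8+64+512+4096=4681
q^18  k|18↦f(k): 18:5832 9:729 6:216 3:27 2:8 1:1  a_18=6813
q^21  k|21↦f(k): 21:9261 7:343 3:27 1:1  a_21=9632
q^40  k|40↦f(k): 40:64000 20:8000 10:1000 8:512 5:125 4:64 2:8 1:1  a_40=73710

4681, 6813, 9632, 73710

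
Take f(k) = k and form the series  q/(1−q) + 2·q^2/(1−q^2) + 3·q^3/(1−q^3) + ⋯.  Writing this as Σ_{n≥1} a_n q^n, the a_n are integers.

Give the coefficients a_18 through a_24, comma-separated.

39, 20, 42, 32, 36, 24, 60

[q^18] f(1)=1,f(2)=2,f(3)=3,f(6)=6,f(9)=9,f(18)=18 ⇒ 39
[q^19] f(1)=1,f(19)=19 ⇒ 20
d|20:{1,2,4,5,10,20}  Σf=1+2+4+5+10+20=42
q^21  k|21↦f(k): 1:1 3:3 7:7 21:21  a_21=32
q^22  k|22↦f(k): 1:1 2:2 11:11 22:22  a_22=36
d|23:{1,23}  Σf=1+23=24
q^24  k|24↦f(k): 24:24 12:12 8:8 6:6 4:4 3:3 2:2 1:1  a_24=60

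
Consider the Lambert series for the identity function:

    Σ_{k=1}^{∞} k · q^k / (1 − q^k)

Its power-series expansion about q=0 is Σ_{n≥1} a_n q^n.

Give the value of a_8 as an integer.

[q^8] f(1)=1,f(2)=2,f(4)=4,f(8)=8 ⇒ 15

a_8 = 15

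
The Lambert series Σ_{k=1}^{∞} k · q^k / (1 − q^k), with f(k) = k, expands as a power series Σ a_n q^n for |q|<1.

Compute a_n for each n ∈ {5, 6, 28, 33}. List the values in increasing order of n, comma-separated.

6, 12, 56, 48

d|5:{5,1}  Σf=5+1=6
d|6:{1,2,3,6}  Σf=1+2+3+6=12
d|28:{28,14,7,4,2,1}  Σf=28+14+7+4+2+1=56
[q^33] f(33)=33,f(11)=11,f(3)=3,f(1)=1 ⇒ 48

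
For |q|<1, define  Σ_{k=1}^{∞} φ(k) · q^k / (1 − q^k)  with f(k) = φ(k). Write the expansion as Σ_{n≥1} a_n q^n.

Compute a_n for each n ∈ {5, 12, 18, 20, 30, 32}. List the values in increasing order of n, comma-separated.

[q^5] φ(1)=1,φ(5)=4 ⇒ 5
[q^12] φ(1)=1,φ(2)=1,φ(3)=2,φ(4)=2,φ(6)=2,φ(12)=4 ⇒ 12
n=18: 18·1 9·2 6·3 3·6 2·9 1·18  φ→[6+6+2+2+1+1]=18
[q^20] φ(20)=8,φ(10)=4,φ(5)=4,φ(4)=2,φ(2)=1,φ(1)=1 ⇒ 20
d|30:{30,15,10,6,5,3,2,1}  Σφ=8+8+4+2+4+2+1+1=30
[q^32] φ(1)=1,φ(2)=1,φ(4)=2,φ(8)=4,φ(16)=8,φ(32)=16 ⇒ 32

5, 12, 18, 20, 30, 32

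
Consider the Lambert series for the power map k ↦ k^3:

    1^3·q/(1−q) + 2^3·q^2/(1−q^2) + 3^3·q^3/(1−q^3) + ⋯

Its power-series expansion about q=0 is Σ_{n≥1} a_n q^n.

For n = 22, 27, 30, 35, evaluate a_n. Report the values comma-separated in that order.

11988, 20440, 31752, 43344

q^22  k|22↦f(k): 22:10648 11:1331 2:8 1:1  a_22=11988
n=27: 27·1 9·3 3·9 1·27  f→[19683+729+27+1]=20440
n=30: 1·30 2·15 3·10 5·6 6·5 10·3 15·2 30·1  f→[1+8+27+125+216+1000+3375+27000]=31752
d|35:{35,7,5,1}  Σf=42875+343+125+1=43344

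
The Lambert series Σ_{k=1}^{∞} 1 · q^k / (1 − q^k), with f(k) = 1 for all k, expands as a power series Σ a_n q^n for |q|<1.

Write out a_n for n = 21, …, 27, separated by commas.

[q^21] f(1)=1,f(3)=1,f(7)=1,f(21)=1 ⇒ 4
n=22: 22·1 11·2 2·11 1·22  f→[1+1+1+1]=4
[q^23] f(1)=1,f(23)=1 ⇒ 2
q^24  k|24↦f(k): 1:1 2:1 3:1 4:1 6:1 8:1 12:1 24:1  a_24=8
d|25:{1,5,25}  Σf=1+1+1=3
n=26: 26·1 13·2 2·13 1·26  f→[1+1+1+1]=4
q^27  k|27↦f(k): 1:1 3:1 9:1 27:1  a_27=4

4, 4, 2, 8, 3, 4, 4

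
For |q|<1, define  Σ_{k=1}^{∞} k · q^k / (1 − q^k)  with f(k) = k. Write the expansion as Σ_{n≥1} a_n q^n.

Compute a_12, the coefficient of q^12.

a_12 = 28

n=12: 1·12 2·6 3·4 4·3 6·2 12·1  f→[1+2+3+4+6+12]=28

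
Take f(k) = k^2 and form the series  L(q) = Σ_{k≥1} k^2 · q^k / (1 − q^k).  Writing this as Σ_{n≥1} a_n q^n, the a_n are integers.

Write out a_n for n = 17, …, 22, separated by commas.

290, 455, 362, 546, 500, 610

d|17:{1,17}  Σf=1+289=290
q^18  k|18↦f(k): 1:1 2:4 3:9 6:36 9:81 18:324  a_18=455
[q^19] f(19)=361,f(1)=1 ⇒ 362
[q^20] f(1)=1,f(2)=4,f(4)=16,f(5)=25,f(10)=100,f(20)=400 ⇒ 546
d|21:{1,3,7,21}  Σf=1+9+49+441=500
[q^22] f(22)=484,f(11)=121,f(2)=4,f(1)=1 ⇒ 610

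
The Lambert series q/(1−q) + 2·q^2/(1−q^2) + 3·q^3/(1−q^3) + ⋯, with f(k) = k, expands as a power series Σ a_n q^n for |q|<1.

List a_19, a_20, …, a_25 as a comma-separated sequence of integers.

n=19: 19·1 1·19  f→[19+1]=20
d|20:{20,10,5,4,2,1}  Σf=20+10+5+4+2+1=42
[q^21] f(21)=21,f(7)=7,f(3)=3,f(1)=1 ⇒ 32
[q^22] f(1)=1,f(2)=2,f(11)=11,f(22)=22 ⇒ 36
[q^23] f(23)=23,f(1)=1 ⇒ 24
q^24  k|24↦f(k): 24:24 12:12 8:8 6:6 4:4 3:3 2:2 1:1  a_24=60
d|25:{1,5,25}  Σf=1+5+25=31

20, 42, 32, 36, 24, 60, 31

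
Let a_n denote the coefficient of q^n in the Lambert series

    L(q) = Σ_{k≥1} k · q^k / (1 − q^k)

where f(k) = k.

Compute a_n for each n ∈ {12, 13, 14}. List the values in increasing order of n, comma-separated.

28, 14, 24

d|12:{12,6,4,3,2,1}  Σf=12+6+4+3+2+1=28
[q^13] f(1)=1,f(13)=13 ⇒ 14
q^14  k|14↦f(k): 1:1 2:2 7:7 14:14  a_14=24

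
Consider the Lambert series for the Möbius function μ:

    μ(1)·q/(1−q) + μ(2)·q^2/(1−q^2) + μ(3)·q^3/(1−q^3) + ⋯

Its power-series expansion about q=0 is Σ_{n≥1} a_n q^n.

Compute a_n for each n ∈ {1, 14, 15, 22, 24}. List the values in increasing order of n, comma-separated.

n=1: 1·1  μ→[1]=1
q^14  k|14↦μ(k): 1:1 2:-1 7:-1 14:1  a_14=0
[q^15] μ(1)=1,μ(3)=-1,μ(5)=-1,μ(15)=1 ⇒ 0
n=22: 1·22 2·11 11·2 22·1  μ→[1+(-1)+(-1)+1]=0
q^24  k|24↦μ(k): 1:1 2:-1 3:-1 4:0 6:1 8:0 12:0 24:0  a_24=0

1, 0, 0, 0, 0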